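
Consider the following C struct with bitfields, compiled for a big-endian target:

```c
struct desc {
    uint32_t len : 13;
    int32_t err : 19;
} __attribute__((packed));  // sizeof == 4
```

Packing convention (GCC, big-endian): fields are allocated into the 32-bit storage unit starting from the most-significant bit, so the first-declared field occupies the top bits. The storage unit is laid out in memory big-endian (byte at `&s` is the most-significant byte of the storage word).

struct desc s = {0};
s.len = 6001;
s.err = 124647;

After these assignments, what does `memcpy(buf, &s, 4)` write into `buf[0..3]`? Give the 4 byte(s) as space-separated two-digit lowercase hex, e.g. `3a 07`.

[19+:13] len=6001 & 0x1fff = 0x1771; word=0xbb880000
[0+:19] err=124647 & 0x7ffff = 0x1e6e7; word=0xbb89e6e7
word = 0xbb89e6e7 → big-endian bytes:
  [0]=0xbb  [1]=0x89  [2]=0xe6  [3]=0xe7

bb 89 e6 e7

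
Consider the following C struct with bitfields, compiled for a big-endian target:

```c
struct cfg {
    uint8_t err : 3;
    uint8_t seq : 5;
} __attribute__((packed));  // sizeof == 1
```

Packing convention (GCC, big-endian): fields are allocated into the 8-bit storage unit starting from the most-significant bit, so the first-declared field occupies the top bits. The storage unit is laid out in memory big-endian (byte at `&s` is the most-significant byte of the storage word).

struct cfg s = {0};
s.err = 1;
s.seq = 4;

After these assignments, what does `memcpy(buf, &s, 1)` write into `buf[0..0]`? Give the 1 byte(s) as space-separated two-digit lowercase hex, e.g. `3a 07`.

err:3 = 1 → 0x1 << 5 → word 0x20
seq:5 = 4 → 0x4 << 0 → word 0x24
word = 0x24 → big-endian bytes:
  [0]=0x24

24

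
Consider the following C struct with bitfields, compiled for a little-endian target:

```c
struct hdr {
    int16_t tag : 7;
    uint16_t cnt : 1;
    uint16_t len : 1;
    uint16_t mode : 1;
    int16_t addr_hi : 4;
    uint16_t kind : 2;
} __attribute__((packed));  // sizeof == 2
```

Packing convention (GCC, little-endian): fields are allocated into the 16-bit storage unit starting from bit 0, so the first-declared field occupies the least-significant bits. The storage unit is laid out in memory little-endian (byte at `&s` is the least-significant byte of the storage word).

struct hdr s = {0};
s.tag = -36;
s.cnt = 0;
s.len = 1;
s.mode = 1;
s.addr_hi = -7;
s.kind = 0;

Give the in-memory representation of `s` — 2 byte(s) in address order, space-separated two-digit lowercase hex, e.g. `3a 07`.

tag (7b) val=-36 bits=0x5c at bit 0: 0x005c
cnt (1b) val=0 bits=0x0 at bit 7: 0x005c
len (1b) val=1 bits=0x1 at bit 8: 0x015c
mode (1b) val=1 bits=0x1 at bit 9: 0x035c
addr_hi (4b) val=-7 bits=0x9 at bit 10: 0x275c
kind (2b) val=0 bits=0x0 at bit 14: 0x275c
word = 0x275c → little-endian bytes:
  [0]=0x5c  [1]=0x27

5c 27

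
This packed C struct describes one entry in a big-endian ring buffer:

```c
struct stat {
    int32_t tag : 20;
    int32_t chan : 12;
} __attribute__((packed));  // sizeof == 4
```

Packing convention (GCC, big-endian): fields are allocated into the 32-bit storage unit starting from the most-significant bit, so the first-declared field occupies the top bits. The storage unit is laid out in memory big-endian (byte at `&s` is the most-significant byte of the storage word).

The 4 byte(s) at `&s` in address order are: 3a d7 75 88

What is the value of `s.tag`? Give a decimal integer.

[0]=0x3a [1]=0xd7 [2]=0x75 [3]=0x88 (big-endian) → word 0x3ad77588
tag:20 @ bit 12 → (0x3ad77588>>12)&0xfffff = 0x3ad77  ←
chan:12 @ bit 0 → (0x3ad77588>>0)&0xfff = 0x588
tag signed 20b, MSB=0: value = 241015

241015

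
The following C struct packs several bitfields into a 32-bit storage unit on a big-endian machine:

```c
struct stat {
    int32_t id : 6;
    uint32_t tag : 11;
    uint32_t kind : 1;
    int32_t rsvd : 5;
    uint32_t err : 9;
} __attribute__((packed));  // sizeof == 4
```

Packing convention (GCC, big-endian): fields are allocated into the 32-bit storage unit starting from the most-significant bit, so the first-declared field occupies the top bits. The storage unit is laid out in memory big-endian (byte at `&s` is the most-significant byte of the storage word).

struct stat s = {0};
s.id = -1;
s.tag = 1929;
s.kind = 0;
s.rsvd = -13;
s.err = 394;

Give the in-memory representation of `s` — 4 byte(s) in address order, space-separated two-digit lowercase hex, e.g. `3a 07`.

ff c4 a7 8a

[26+:6] id=-1 & 0x3f = 0x3f; word=0xfc000000
[15+:11] tag=1929 & 0x7ff = 0x789; word=0xffc48000
[14+:1] kind=0 & 0x1 = 0x0; word=0xffc48000
[9+:5] rsvd=-13 & 0x1f = 0x13; word=0xffc4a600
[0+:9] err=394 & 0x1ff = 0x18a; word=0xffc4a78a
word = 0xffc4a78a → big-endian bytes:
  [0]=0xff  [1]=0xc4  [2]=0xa7  [3]=0x8a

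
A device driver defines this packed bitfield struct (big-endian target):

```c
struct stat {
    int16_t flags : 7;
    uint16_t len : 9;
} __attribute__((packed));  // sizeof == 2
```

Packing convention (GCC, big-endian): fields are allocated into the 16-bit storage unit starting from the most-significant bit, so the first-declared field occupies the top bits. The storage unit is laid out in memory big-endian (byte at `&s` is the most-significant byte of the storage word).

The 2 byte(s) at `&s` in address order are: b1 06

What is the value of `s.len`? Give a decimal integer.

262

[0]=0xb1 [1]=0x06 (big-endian) → word 0xb106
flags [9+:7] = (word>>9) & 0x7f = 88
len [0+:9] = (word>>0) & 0x1ff = 262  ←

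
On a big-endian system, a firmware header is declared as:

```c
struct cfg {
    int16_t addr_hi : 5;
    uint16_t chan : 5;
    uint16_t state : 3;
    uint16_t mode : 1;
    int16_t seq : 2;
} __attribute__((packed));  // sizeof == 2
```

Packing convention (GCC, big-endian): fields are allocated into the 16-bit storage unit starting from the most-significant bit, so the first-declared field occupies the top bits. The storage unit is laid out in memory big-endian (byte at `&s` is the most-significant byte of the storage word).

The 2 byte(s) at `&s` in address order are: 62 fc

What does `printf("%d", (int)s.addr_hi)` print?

[0]=0x62 [1]=0xfc (big-endian) → word 0x62fc
addr_hi:5 @ bit 11 → (0x62fc>>11)&0x1f = 0xc  ←
chan:5 @ bit 6 → (0x62fc>>6)&0x1f = 0xb
state:3 @ bit 3 → (0x62fc>>3)&0x7 = 0x7
mode:1 @ bit 2 → (0x62fc>>2)&0x1 = 0x1
seq:2 @ bit 0 → (0x62fc>>0)&0x3 = 0x0
addr_hi signed 5b, MSB=0: value = 12

12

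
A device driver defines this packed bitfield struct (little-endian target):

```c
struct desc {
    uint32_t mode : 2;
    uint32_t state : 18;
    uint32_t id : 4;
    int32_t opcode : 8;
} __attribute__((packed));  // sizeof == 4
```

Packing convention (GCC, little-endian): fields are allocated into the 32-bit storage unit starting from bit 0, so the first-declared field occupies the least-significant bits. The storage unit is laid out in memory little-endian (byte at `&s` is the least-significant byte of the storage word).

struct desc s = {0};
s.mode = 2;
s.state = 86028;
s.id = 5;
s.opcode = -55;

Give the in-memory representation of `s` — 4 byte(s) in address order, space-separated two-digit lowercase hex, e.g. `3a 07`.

mode:2 = 2 → 0x2 << 0 → word 0x00000002
state:18 = 86028 → 0x1500c << 2 → word 0x00054032
id:4 = 5 → 0x5 << 20 → word 0x00554032
opcode:8 = -55 → 0xc9 << 24 → word 0xc9554032
word = 0xc9554032 → little-endian bytes:
  [0]=0x32  [1]=0x40  [2]=0x55  [3]=0xc9

32 40 55 c9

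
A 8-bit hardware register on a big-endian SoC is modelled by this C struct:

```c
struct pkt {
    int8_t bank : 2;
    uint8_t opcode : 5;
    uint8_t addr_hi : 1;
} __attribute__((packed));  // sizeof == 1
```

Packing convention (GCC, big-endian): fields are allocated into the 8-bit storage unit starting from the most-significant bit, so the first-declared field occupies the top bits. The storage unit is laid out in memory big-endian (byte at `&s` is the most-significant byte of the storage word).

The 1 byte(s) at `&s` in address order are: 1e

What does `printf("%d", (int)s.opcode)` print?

15

[0]=0x1e (big-endian) → word 0x1e
bank [6+:2] = (word>>6) & 0x3 = 0
opcode [1+:5] = (word>>1) & 0x1f = 15  ←
addr_hi [0+:1] = (word>>0) & 0x1 = 0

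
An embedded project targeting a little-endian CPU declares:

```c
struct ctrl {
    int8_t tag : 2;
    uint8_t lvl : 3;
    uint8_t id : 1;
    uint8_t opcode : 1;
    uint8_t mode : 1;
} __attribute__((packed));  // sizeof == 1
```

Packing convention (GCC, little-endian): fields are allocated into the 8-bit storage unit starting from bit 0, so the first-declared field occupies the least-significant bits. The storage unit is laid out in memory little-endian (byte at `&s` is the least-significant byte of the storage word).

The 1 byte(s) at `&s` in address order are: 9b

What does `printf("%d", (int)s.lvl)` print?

6

[0]=0x9b (little-endian) → word 0x9b
tag:2 @ bit 0 → (0x9b>>0)&0x3 = 0x3
lvl:3 @ bit 2 → (0x9b>>2)&0x7 = 0x6  ←
id:1 @ bit 5 → (0x9b>>5)&0x1 = 0x0
opcode:1 @ bit 6 → (0x9b>>6)&0x1 = 0x0
mode:1 @ bit 7 → (0x9b>>7)&0x1 = 0x1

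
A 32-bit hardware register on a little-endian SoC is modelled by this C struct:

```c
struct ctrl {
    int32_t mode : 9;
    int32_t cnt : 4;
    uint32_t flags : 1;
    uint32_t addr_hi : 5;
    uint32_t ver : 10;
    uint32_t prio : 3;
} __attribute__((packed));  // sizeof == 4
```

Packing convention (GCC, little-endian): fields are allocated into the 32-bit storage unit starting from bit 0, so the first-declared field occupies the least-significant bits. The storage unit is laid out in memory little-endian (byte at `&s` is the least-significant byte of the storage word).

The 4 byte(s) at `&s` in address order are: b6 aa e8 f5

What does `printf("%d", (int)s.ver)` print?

701

[0]=0xb6 [1]=0xaa [2]=0xe8 [3]=0xf5 (little-endian) → word 0xf5e8aab6
mode:9 @ bit 0 → (0xf5e8aab6>>0)&0x1ff = 0xb6
cnt:4 @ bit 9 → (0xf5e8aab6>>9)&0xf = 0x5
flags:1 @ bit 13 → (0xf5e8aab6>>13)&0x1 = 0x1
addr_hi:5 @ bit 14 → (0xf5e8aab6>>14)&0x1f = 0x2
ver:10 @ bit 19 → (0xf5e8aab6>>19)&0x3ff = 0x2bd  ←
prio:3 @ bit 29 → (0xf5e8aab6>>29)&0x7 = 0x7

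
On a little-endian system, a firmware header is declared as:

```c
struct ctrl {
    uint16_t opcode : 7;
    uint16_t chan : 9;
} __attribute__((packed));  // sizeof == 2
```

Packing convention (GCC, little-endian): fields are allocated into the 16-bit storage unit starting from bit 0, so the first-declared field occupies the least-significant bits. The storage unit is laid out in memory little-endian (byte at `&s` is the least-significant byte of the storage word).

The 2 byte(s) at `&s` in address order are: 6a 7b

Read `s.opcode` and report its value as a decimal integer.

[0]=0x6a [1]=0x7b (little-endian) → word 0x7b6a
opcode:7 @ bit 0 → (0x7b6a>>0)&0x7f = 0x6a  ←
chan:9 @ bit 7 → (0x7b6a>>7)&0x1ff = 0xf6

106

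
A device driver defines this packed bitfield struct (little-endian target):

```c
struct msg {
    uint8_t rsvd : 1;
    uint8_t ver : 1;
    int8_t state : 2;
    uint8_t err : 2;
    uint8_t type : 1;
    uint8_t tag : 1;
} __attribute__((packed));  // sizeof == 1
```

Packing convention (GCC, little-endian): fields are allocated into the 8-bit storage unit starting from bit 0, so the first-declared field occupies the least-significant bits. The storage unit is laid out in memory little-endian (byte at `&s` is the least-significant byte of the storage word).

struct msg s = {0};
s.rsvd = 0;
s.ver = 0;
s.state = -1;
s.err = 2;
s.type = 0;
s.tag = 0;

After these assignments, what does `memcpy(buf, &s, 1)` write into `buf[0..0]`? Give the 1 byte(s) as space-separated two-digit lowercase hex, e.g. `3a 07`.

rsvd:1 = 0 → 0x0 << 0 → word 0x00
ver:1 = 0 → 0x0 << 1 → word 0x00
state:2 = -1 → 0x3 << 2 → word 0x0c
err:2 = 2 → 0x2 << 4 → word 0x2c
type:1 = 0 → 0x0 << 6 → word 0x2c
tag:1 = 0 → 0x0 << 7 → word 0x2c
word = 0x2c → little-endian bytes:
  [0]=0x2c

2c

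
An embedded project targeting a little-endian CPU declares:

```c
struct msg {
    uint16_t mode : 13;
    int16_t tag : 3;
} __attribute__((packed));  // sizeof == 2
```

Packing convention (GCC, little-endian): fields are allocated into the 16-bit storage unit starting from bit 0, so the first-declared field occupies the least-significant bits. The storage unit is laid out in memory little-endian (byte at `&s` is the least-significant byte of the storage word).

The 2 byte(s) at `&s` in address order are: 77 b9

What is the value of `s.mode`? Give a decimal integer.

[0]=0x77 [1]=0xb9 (little-endian) → word 0xb977
mode:13 @ bit 0 → (0xb977>>0)&0x1fff = 0x1977  ←
tag:3 @ bit 13 → (0xb977>>13)&0x7 = 0x5

6519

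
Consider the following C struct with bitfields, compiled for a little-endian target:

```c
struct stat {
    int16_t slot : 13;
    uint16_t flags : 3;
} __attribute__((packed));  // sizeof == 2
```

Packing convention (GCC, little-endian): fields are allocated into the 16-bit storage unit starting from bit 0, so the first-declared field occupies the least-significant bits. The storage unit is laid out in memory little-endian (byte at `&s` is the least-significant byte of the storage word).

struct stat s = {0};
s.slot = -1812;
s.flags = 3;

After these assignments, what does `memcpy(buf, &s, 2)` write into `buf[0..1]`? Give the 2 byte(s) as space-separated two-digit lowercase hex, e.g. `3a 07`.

[0+:13] slot=-1812 & 0x1fff = 0x18ec; word=0x18ec
[13+:3] flags=3 & 0x7 = 0x3; word=0x78ec
word = 0x78ec → little-endian bytes:
  [0]=0xec  [1]=0x78

ec 78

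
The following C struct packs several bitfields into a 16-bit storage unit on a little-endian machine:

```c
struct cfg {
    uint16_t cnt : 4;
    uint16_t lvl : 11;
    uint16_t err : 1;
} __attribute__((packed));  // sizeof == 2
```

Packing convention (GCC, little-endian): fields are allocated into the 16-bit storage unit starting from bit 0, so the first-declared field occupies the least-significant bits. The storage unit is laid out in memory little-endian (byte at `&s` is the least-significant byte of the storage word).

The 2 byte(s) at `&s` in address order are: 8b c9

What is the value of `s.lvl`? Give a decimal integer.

1176

[0]=0x8b [1]=0xc9 (little-endian) → word 0xc98b
cnt [0+:4] = (word>>0) & 0xf = 11
lvl [4+:11] = (word>>4) & 0x7ff = 1176  ←
err [15+:1] = (word>>15) & 0x1 = 1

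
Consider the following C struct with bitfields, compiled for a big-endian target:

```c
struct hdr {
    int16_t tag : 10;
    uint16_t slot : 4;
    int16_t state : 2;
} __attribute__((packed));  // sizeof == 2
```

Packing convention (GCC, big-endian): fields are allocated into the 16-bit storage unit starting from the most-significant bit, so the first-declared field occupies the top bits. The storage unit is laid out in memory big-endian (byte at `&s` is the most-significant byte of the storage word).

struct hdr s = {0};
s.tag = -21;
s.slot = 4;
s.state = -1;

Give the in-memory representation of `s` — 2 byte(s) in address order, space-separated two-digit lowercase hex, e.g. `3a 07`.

fa d3

tag (10b) val=-21 bits=0x3eb at bit 6: 0xfac0
slot (4b) val=4 bits=0x4 at bit 2: 0xfad0
state (2b) val=-1 bits=0x3 at bit 0: 0xfad3
word = 0xfad3 → big-endian bytes:
  [0]=0xfa  [1]=0xd3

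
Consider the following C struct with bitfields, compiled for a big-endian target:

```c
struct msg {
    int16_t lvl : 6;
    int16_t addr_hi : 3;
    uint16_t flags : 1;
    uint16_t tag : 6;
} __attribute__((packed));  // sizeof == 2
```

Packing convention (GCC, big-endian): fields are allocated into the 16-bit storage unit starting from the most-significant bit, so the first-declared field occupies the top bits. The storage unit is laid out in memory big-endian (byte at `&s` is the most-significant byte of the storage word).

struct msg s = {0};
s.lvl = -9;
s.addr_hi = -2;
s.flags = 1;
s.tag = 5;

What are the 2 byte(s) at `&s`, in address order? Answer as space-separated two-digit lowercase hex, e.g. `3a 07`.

lvl (6b) val=-9 bits=0x37 at bit 10: 0xdc00
addr_hi (3b) val=-2 bits=0x6 at bit 7: 0xdf00
flags (1b) val=1 bits=0x1 at bit 6: 0xdf40
tag (6b) val=5 bits=0x5 at bit 0: 0xdf45
word = 0xdf45 → big-endian bytes:
  [0]=0xdf  [1]=0x45

df 45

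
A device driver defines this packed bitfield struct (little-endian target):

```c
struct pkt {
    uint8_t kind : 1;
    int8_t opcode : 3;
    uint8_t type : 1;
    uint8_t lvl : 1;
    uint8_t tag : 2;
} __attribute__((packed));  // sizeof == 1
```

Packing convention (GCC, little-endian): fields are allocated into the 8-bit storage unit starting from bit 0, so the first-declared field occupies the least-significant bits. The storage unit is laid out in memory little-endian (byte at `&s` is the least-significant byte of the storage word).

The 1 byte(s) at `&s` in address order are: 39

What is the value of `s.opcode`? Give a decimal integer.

[0]=0x39 (little-endian) → word 0x39
kind [0+:1] = (word>>0) & 0x1 = 1
opcode [1+:3] = (word>>1) & 0x7 = 4  ←
type [4+:1] = (word>>4) & 0x1 = 1
lvl [5+:1] = (word>>5) & 0x1 = 1
tag [6+:2] = (word>>6) & 0x3 = 0
opcode signed 3b, MSB=1: 4 - 8 = -4

-4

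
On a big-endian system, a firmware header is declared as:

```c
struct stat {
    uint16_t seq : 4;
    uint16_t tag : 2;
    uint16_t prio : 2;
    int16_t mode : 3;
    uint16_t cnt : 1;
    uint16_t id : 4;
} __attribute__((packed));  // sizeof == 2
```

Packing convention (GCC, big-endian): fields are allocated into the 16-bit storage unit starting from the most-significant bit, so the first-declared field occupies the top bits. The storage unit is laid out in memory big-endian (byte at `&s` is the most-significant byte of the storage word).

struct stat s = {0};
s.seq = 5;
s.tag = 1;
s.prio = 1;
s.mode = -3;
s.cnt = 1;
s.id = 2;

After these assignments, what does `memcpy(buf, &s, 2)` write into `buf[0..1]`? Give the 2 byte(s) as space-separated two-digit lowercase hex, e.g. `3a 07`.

seq (4b) val=5 bits=0x5 at bit 12: 0x5000
tag (2b) val=1 bits=0x1 at bit 10: 0x5400
prio (2b) val=1 bits=0x1 at bit 8: 0x5500
mode (3b) val=-3 bits=0x5 at bit 5: 0x55a0
cnt (1b) val=1 bits=0x1 at bit 4: 0x55b0
id (4b) val=2 bits=0x2 at bit 0: 0x55b2
word = 0x55b2 → big-endian bytes:
  [0]=0x55  [1]=0xb2

55 b2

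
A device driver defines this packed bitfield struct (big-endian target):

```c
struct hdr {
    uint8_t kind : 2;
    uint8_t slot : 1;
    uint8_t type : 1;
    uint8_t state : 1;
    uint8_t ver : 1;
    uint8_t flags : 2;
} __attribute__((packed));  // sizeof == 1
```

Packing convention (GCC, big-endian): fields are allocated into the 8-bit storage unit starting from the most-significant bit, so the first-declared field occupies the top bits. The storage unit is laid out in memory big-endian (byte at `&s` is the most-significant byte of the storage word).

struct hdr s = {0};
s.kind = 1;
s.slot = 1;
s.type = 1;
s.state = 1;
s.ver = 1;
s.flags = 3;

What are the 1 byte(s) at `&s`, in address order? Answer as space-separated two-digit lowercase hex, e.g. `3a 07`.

7f

kind (2b) val=1 bits=0x1 at bit 6: 0x40
slot (1b) val=1 bits=0x1 at bit 5: 0x60
type (1b) val=1 bits=0x1 at bit 4: 0x70
state (1b) val=1 bits=0x1 at bit 3: 0x78
ver (1b) val=1 bits=0x1 at bit 2: 0x7c
flags (2b) val=3 bits=0x3 at bit 0: 0x7f
word = 0x7f → big-endian bytes:
  [0]=0x7f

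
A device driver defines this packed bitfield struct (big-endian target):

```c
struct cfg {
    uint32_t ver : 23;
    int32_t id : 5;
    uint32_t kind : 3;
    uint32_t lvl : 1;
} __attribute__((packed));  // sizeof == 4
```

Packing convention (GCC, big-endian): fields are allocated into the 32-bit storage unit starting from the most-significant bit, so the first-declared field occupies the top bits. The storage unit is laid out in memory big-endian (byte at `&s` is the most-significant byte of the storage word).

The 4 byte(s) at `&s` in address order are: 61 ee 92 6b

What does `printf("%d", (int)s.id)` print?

6

[0]=0x61 [1]=0xee [2]=0x92 [3]=0x6b (big-endian) → word 0x61ee926b
ver [9+:23] = (word>>9) & 0x7fffff = 3209033
id [4+:5] = (word>>4) & 0x1f = 6  ←
kind [1+:3] = (word>>1) & 0x7 = 5
lvl [0+:1] = (word>>0) & 0x1 = 1
id signed 5b, MSB=0: value = 6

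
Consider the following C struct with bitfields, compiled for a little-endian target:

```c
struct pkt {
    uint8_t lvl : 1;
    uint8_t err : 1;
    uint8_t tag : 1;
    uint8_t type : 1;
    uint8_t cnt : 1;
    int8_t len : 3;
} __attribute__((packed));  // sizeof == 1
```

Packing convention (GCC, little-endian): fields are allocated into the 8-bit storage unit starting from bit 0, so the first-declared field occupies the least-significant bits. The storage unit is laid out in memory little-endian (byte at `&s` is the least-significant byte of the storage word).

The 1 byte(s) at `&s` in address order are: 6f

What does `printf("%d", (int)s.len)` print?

3

[0]=0x6f (little-endian) → word 0x6f
lvl [0+:1] = (word>>0) & 0x1 = 1
err [1+:1] = (word>>1) & 0x1 = 1
tag [2+:1] = (word>>2) & 0x1 = 1
type [3+:1] = (word>>3) & 0x1 = 1
cnt [4+:1] = (word>>4) & 0x1 = 0
len [5+:3] = (word>>5) & 0x7 = 3  ←
len signed 3b, MSB=0: value = 3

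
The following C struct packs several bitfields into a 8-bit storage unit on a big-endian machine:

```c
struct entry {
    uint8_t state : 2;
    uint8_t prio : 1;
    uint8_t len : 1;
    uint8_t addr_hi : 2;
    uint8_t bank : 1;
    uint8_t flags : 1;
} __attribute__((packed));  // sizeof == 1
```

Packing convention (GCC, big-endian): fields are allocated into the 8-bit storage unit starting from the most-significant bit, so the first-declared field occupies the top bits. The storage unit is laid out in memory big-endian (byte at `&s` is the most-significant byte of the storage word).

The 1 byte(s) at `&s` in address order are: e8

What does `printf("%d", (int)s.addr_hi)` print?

[0]=0xe8 (big-endian) → word 0xe8
state [6+:2] = (word>>6) & 0x3 = 3
prio [5+:1] = (word>>5) & 0x1 = 1
len [4+:1] = (word>>4) & 0x1 = 0
addr_hi [2+:2] = (word>>2) & 0x3 = 2  ←
bank [1+:1] = (word>>1) & 0x1 = 0
flags [0+:1] = (word>>0) & 0x1 = 0

2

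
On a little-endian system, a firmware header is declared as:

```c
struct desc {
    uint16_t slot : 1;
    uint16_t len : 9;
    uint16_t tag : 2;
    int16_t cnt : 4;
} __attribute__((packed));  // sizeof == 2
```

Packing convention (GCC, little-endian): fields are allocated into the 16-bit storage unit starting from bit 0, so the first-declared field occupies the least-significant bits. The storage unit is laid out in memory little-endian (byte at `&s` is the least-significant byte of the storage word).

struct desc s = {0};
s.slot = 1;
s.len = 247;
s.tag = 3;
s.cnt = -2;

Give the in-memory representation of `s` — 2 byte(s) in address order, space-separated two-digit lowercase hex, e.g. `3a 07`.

[0+:1] slot=1 & 0x1 = 0x1; word=0x0001
[1+:9] len=247 & 0x1ff = 0xf7; word=0x01ef
[10+:2] tag=3 & 0x3 = 0x3; word=0x0def
[12+:4] cnt=-2 & 0xf = 0xe; word=0xedef
word = 0xedef → little-endian bytes:
  [0]=0xef  [1]=0xed

ef ed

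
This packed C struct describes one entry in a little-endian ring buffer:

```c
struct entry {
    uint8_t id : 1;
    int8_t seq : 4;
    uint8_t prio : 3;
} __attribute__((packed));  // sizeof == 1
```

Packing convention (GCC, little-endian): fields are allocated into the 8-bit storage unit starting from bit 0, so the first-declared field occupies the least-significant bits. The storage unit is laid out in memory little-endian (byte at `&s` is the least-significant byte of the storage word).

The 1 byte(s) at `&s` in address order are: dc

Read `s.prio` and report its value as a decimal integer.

[0]=0xdc (little-endian) → word 0xdc
id:1 @ bit 0 → (0xdc>>0)&0x1 = 0x0
seq:4 @ bit 1 → (0xdc>>1)&0xf = 0xe
prio:3 @ bit 5 → (0xdc>>5)&0x7 = 0x6  ←

6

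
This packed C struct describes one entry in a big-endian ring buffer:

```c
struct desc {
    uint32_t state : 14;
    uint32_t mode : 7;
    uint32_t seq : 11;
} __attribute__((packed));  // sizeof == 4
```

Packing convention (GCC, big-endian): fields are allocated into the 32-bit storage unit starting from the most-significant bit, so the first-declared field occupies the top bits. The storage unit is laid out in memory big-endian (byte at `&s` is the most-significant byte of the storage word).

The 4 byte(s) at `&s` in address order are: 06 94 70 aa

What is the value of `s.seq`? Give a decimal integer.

[0]=0x06 [1]=0x94 [2]=0x70 [3]=0xaa (big-endian) → word 0x069470aa
state [18+:14] = (word>>18) & 0x3fff = 421
mode [11+:7] = (word>>11) & 0x7f = 14
seq [0+:11] = (word>>0) & 0x7ff = 170  ←

170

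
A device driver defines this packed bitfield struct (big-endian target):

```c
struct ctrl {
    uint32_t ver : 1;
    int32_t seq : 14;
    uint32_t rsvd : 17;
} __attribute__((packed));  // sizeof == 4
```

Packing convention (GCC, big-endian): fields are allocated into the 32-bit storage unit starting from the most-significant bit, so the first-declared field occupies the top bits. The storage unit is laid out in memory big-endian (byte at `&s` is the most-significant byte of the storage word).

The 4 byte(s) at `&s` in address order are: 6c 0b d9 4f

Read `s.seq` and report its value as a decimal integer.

-2555

[0]=0x6c [1]=0x0b [2]=0xd9 [3]=0x4f (big-endian) → word 0x6c0bd94f
ver [31+:1] = (word>>31) & 0x1 = 0
seq [17+:14] = (word>>17) & 0x3fff = 13829  ←
rsvd [0+:17] = (word>>0) & 0x1ffff = 121167
seq signed 14b, MSB=1: 13829 - 16384 = -2555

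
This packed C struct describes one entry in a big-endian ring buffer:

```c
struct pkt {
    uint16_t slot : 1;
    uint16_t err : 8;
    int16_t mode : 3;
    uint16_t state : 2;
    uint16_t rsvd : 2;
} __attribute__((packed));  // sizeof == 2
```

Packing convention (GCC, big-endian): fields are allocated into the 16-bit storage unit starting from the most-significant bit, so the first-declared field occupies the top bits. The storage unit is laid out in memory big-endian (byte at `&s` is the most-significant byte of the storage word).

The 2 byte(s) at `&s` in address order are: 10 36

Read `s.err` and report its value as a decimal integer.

32

[0]=0x10 [1]=0x36 (big-endian) → word 0x1036
slot:1 @ bit 15 → (0x1036>>15)&0x1 = 0x0
err:8 @ bit 7 → (0x1036>>7)&0xff = 0x20  ←
mode:3 @ bit 4 → (0x1036>>4)&0x7 = 0x3
state:2 @ bit 2 → (0x1036>>2)&0x3 = 0x1
rsvd:2 @ bit 0 → (0x1036>>0)&0x3 = 0x2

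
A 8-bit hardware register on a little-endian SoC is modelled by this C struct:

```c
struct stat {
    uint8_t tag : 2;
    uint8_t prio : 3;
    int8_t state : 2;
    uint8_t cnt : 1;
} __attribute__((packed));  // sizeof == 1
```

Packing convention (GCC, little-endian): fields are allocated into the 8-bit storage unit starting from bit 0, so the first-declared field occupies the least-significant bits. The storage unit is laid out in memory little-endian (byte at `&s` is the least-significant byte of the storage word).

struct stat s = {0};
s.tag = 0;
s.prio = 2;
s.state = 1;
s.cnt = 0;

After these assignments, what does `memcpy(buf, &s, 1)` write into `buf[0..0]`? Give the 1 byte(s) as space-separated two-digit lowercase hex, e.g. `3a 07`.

28

tag (2b) val=0 bits=0x0 at bit 0: 0x00
prio (3b) val=2 bits=0x2 at bit 2: 0x08
state (2b) val=1 bits=0x1 at bit 5: 0x28
cnt (1b) val=0 bits=0x0 at bit 7: 0x28
word = 0x28 → little-endian bytes:
  [0]=0x28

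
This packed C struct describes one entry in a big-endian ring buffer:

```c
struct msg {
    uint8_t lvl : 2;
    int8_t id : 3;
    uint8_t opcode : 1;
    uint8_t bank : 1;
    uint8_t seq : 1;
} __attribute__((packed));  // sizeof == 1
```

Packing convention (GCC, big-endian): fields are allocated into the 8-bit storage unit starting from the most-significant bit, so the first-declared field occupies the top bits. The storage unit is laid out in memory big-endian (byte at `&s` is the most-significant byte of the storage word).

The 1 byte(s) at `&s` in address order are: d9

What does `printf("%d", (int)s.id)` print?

[0]=0xd9 (big-endian) → word 0xd9
lvl:2 @ bit 6 → (0xd9>>6)&0x3 = 0x3
id:3 @ bit 3 → (0xd9>>3)&0x7 = 0x3  ←
opcode:1 @ bit 2 → (0xd9>>2)&0x1 = 0x0
bank:1 @ bit 1 → (0xd9>>1)&0x1 = 0x0
seq:1 @ bit 0 → (0xd9>>0)&0x1 = 0x1
id signed 3b, MSB=0: value = 3

3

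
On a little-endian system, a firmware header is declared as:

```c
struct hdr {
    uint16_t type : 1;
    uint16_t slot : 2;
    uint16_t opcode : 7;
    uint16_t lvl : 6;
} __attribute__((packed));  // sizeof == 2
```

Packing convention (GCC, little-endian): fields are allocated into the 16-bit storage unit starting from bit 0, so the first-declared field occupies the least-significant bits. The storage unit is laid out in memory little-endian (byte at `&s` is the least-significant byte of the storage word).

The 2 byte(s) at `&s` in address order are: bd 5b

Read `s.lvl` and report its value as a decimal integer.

[0]=0xbd [1]=0x5b (little-endian) → word 0x5bbd
type [0+:1] = (word>>0) & 0x1 = 1
slot [1+:2] = (word>>1) & 0x3 = 2
opcode [3+:7] = (word>>3) & 0x7f = 119
lvl [10+:6] = (word>>10) & 0x3f = 22  ←

22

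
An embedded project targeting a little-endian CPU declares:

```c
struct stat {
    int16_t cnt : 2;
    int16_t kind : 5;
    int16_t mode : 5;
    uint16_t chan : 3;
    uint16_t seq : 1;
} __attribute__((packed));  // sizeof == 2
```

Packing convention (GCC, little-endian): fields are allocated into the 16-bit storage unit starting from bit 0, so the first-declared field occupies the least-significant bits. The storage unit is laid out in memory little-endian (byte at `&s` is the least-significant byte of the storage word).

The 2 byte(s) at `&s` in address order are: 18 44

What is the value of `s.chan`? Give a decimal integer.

[0]=0x18 [1]=0x44 (little-endian) → word 0x4418
cnt:2 @ bit 0 → (0x4418>>0)&0x3 = 0x0
kind:5 @ bit 2 → (0x4418>>2)&0x1f = 0x6
mode:5 @ bit 7 → (0x4418>>7)&0x1f = 0x8
chan:3 @ bit 12 → (0x4418>>12)&0x7 = 0x4  ←
seq:1 @ bit 15 → (0x4418>>15)&0x1 = 0x0

4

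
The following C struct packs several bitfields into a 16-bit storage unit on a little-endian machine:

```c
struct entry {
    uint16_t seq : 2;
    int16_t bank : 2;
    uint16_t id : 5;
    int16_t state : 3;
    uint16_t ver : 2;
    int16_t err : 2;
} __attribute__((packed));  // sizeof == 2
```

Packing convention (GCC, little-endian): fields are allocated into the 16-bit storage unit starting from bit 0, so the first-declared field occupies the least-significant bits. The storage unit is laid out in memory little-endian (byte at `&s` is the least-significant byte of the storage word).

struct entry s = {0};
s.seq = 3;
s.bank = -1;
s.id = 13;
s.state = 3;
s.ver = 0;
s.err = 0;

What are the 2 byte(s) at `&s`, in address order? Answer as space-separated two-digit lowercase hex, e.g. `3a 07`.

seq (2b) val=3 bits=0x3 at bit 0: 0x0003
bank (2b) val=-1 bits=0x3 at bit 2: 0x000f
id (5b) val=13 bits=0xd at bit 4: 0x00df
state (3b) val=3 bits=0x3 at bit 9: 0x06df
ver (2b) val=0 bits=0x0 at bit 12: 0x06df
err (2b) val=0 bits=0x0 at bit 14: 0x06df
word = 0x06df → little-endian bytes:
  [0]=0xdf  [1]=0x06

df 06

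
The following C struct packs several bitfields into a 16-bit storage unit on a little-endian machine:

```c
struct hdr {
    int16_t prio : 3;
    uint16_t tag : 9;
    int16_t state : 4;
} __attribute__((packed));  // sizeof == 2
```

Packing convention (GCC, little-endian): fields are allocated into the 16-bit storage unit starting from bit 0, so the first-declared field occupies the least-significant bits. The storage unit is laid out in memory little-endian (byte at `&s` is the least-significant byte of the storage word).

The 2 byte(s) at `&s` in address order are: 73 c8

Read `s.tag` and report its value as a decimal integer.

[0]=0x73 [1]=0xc8 (little-endian) → word 0xc873
prio [0+:3] = (word>>0) & 0x7 = 3
tag [3+:9] = (word>>3) & 0x1ff = 270  ←
state [12+:4] = (word>>12) & 0xf = 12

270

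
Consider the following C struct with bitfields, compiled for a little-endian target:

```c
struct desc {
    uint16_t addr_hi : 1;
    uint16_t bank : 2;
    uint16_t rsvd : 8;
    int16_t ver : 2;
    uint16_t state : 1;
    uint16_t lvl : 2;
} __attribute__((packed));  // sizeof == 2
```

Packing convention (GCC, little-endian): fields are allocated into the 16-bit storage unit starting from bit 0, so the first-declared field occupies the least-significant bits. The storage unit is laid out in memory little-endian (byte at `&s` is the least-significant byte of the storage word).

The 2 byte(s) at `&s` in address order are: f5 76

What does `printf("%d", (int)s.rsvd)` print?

222

[0]=0xf5 [1]=0x76 (little-endian) → word 0x76f5
addr_hi:1 @ bit 0 → (0x76f5>>0)&0x1 = 0x1
bank:2 @ bit 1 → (0x76f5>>1)&0x3 = 0x2
rsvd:8 @ bit 3 → (0x76f5>>3)&0xff = 0xde  ←
ver:2 @ bit 11 → (0x76f5>>11)&0x3 = 0x2
state:1 @ bit 13 → (0x76f5>>13)&0x1 = 0x1
lvl:2 @ bit 14 → (0x76f5>>14)&0x3 = 0x1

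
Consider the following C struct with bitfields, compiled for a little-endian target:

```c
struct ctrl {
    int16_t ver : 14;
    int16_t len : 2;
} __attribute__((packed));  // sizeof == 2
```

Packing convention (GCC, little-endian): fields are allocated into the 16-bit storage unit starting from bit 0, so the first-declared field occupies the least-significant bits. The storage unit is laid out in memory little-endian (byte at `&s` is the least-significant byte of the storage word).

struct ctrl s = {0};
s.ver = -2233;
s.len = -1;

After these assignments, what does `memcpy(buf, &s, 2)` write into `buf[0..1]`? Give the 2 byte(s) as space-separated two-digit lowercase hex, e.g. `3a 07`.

[0+:14] ver=-2233 & 0x3fff = 0x3747; word=0x3747
[14+:2] len=-1 & 0x3 = 0x3; word=0xf747
word = 0xf747 → little-endian bytes:
  [0]=0x47  [1]=0xf7

47 f7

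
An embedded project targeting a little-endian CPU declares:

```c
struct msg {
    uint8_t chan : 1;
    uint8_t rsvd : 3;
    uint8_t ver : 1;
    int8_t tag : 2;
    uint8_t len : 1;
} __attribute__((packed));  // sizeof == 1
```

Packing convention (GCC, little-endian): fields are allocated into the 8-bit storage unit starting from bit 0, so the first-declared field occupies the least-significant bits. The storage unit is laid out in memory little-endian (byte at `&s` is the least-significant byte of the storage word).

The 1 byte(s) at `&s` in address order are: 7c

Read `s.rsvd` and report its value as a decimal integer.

[0]=0x7c (little-endian) → word 0x7c
chan [0+:1] = (word>>0) & 0x1 = 0
rsvd [1+:3] = (word>>1) & 0x7 = 6  ←
ver [4+:1] = (word>>4) & 0x1 = 1
tag [5+:2] = (word>>5) & 0x3 = 3
len [7+:1] = (word>>7) & 0x1 = 0

6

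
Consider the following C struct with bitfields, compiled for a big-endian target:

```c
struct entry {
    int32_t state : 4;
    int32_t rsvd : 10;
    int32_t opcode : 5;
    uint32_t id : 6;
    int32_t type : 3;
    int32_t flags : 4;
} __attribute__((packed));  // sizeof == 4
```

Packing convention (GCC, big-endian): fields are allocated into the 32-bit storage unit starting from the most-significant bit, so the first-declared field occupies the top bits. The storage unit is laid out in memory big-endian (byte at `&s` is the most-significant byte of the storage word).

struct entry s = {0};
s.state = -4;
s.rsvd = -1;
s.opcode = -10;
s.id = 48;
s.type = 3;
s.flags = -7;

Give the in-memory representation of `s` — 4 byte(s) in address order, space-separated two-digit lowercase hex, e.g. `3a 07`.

cf fe d8 39

[28+:4] state=-4 & 0xf = 0xc; word=0xc0000000
[18+:10] rsvd=-1 & 0x3ff = 0x3ff; word=0xcffc0000
[13+:5] opcode=-10 & 0x1f = 0x16; word=0xcffec000
[7+:6] id=48 & 0x3f = 0x30; word=0xcffed800
[4+:3] type=3 & 0x7 = 0x3; word=0xcffed830
[0+:4] flags=-7 & 0xf = 0x9; word=0xcffed839
word = 0xcffed839 → big-endian bytes:
  [0]=0xcf  [1]=0xfe  [2]=0xd8  [3]=0x39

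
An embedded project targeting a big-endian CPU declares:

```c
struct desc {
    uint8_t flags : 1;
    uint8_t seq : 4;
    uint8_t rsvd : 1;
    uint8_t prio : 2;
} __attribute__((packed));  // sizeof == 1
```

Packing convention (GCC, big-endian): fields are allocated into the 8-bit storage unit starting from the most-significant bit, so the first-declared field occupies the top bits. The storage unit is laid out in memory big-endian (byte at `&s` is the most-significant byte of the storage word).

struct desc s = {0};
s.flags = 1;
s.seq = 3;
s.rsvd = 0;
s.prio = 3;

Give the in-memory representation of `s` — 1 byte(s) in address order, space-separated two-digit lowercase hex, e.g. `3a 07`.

9b

[7+:1] flags=1 & 0x1 = 0x1; word=0x80
[3+:4] seq=3 & 0xf = 0x3; word=0x98
[2+:1] rsvd=0 & 0x1 = 0x0; word=0x98
[0+:2] prio=3 & 0x3 = 0x3; word=0x9b
word = 0x9b → big-endian bytes:
  [0]=0x9b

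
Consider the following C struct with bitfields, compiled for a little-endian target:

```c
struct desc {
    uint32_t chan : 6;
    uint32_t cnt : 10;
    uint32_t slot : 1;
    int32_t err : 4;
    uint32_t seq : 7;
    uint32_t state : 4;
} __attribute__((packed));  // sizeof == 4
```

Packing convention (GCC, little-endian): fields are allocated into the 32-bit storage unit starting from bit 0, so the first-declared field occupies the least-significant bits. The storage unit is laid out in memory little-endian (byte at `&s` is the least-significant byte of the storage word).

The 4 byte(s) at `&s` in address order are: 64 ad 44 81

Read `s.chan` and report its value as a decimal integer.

36

[0]=0x64 [1]=0xad [2]=0x44 [3]=0x81 (little-endian) → word 0x8144ad64
chan [0+:6] = (word>>0) & 0x3f = 36  ←
cnt [6+:10] = (word>>6) & 0x3ff = 693
slot [16+:1] = (word>>16) & 0x1 = 0
err [17+:4] = (word>>17) & 0xf = 2
seq [21+:7] = (word>>21) & 0x7f = 10
state [28+:4] = (word>>28) & 0xf = 8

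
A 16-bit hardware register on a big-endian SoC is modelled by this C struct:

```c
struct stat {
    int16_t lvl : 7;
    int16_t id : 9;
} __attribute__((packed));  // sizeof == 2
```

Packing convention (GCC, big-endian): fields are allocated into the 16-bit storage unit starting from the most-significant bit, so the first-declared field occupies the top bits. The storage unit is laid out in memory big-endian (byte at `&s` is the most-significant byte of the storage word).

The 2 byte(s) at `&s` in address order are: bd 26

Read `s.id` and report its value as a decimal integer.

[0]=0xbd [1]=0x26 (big-endian) → word 0xbd26
lvl [9+:7] = (word>>9) & 0x7f = 94
id [0+:9] = (word>>0) & 0x1ff = 294  ←
id signed 9b, MSB=1: 294 - 512 = -218

-218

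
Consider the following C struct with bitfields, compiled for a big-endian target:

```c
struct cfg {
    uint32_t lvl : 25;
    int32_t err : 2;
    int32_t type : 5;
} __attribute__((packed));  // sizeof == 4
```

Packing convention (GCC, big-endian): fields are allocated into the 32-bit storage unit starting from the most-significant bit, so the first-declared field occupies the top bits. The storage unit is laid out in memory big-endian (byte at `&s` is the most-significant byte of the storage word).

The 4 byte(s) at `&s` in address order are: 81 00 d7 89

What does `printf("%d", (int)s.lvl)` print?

[0]=0x81 [1]=0x00 [2]=0xd7 [3]=0x89 (big-endian) → word 0x8100d789
lvl:25 @ bit 7 → (0x8100d789>>7)&0x1ffffff = 0x10201af  ←
err:2 @ bit 5 → (0x8100d789>>5)&0x3 = 0x0
type:5 @ bit 0 → (0x8100d789>>0)&0x1f = 0x9

16908719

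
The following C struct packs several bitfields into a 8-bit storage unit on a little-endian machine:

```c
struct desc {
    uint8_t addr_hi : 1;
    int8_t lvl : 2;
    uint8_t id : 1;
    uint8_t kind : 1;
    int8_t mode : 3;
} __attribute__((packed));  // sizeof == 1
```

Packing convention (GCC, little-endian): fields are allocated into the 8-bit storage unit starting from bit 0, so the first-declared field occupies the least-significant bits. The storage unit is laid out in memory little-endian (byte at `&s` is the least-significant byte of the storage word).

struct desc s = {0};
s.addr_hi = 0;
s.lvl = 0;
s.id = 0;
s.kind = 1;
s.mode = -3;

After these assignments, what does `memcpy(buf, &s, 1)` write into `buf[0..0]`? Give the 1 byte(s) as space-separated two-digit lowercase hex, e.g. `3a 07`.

b0

addr_hi (1b) val=0 bits=0x0 at bit 0: 0x00
lvl (2b) val=0 bits=0x0 at bit 1: 0x00
id (1b) val=0 bits=0x0 at bit 3: 0x00
kind (1b) val=1 bits=0x1 at bit 4: 0x10
mode (3b) val=-3 bits=0x5 at bit 5: 0xb0
word = 0xb0 → little-endian bytes:
  [0]=0xb0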